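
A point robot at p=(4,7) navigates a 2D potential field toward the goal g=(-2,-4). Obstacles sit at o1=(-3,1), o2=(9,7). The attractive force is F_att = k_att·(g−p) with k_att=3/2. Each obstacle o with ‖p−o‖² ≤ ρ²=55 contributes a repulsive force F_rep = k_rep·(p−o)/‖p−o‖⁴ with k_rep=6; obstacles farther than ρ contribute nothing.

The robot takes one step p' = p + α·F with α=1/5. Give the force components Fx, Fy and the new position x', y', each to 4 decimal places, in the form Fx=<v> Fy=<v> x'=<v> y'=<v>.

F_att = 3/2·(g−p) = 3/2·(-6,-11) = (-9.0000,-16.5000)
o1: d²=85 > ρ²=55 → inactive
o2: d²=25 ≤ ρ²=55; F_rep = 6·(-5,0)/25² = (-0.0480,0.0000)
F = F_att + ΣF_rep = (-9.0480,-16.5000)
p' = p + 1/5·F = (2.1904,3.7000)

Fx=-9.0480 Fy=-16.5000 x'=2.1904 y'=3.7000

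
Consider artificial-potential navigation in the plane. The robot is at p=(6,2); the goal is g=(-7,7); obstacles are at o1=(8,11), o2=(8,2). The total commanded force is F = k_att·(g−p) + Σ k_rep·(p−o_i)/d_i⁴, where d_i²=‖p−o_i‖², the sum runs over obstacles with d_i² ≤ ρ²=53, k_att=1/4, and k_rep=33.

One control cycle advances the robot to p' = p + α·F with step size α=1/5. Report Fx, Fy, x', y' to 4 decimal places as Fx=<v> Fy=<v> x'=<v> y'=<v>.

F_att = 1/4·(g−p) = 1/4·(-13,5) = (-3.2500,1.2500)
o1: d²=85 > ρ²=53 → inactive
o2: d²=4 ≤ ρ²=53; F_rep = 33·(-2,0)/4² = (-4.1250,0.0000)
F = F_att + ΣF_rep = (-7.3750,1.2500)
p' = p + 1/5·F = (4.5250,2.2500)

Fx=-7.3750 Fy=1.2500 x'=4.5250 y'=2.2500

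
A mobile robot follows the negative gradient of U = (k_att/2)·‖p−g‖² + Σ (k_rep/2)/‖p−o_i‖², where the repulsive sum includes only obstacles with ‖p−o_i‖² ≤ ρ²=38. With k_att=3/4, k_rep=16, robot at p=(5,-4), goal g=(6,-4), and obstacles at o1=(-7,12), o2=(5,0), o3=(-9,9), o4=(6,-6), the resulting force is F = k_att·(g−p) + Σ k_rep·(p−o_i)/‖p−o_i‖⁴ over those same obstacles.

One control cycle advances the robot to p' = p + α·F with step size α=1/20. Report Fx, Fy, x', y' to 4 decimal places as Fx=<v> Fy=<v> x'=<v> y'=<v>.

Fx=0.1100 Fy=1.0300 x'=5.0055 y'=-3.9485

F_att = 3/4·(g−p) = 3/4·(1,0) = (0.7500,0.0000)
o1: d²=400 > ρ²=38 → inactive
o2: d²=16 ≤ ρ²=38; F_rep = 16·(0,-4)/16² = (0.0000,-0.2500)
o3: d²=365 > ρ²=38 → inactive
o4: d²=5 ≤ ρ²=38; F_rep = 16·(-1,2)/5² = (-0.6400,1.2800)
F = F_att + ΣF_rep = (0.1100,1.0300)
p' = p + 1/20·F = (5.0055,-3.9485)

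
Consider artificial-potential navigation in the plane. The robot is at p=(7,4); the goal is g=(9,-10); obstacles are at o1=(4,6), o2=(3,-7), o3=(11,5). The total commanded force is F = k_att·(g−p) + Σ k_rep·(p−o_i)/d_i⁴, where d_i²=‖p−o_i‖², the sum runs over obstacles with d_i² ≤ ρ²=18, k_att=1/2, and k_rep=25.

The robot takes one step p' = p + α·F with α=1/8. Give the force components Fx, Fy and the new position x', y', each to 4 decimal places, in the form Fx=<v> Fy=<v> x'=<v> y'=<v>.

Fx=1.0978 Fy=-7.3824 x'=7.1372 y'=3.0772

F_att = 1/2·(g−p) = 1/2·(2,-14) = (1.0000,-7.0000)
o1: d²=13 ≤ ρ²=18; F_rep = 25·(3,-2)/13² = (0.4438,-0.2959)
o2: d²=137 > ρ²=18 → inactive
o3: d²=17 ≤ ρ²=18; F_rep = 25·(-4,-1)/17² = (-0.3460,-0.0865)
F = F_att + ΣF_rep = (1.0978,-7.3824)
p' = p + 1/8·F = (7.1372,3.0772)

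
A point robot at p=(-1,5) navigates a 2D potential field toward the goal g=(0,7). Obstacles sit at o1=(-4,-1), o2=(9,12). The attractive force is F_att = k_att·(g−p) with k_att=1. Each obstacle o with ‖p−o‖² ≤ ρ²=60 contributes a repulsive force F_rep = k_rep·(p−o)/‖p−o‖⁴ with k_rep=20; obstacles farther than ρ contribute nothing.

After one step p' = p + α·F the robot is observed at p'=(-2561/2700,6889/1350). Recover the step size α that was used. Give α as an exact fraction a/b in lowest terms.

F_att = 1·(g−p) = 1·(1,2) = (1.0000,2.0000)
o1: d²=45 ≤ ρ²=60; F_rep = 20·(3,6)/45² = (0.0296,0.0593)
o2: d²=149 > ρ²=60 → inactive
F = F_att + ΣF_rep = (1.0296,2.0593)
Δp = p'−p = (0.0515,0.1030); α = Δx/Fx = (139/2700) / (139/135) = 1/20
check: Δy/Fy = (139/1350) / (278/135) = 1/20 ✓

α = 1/20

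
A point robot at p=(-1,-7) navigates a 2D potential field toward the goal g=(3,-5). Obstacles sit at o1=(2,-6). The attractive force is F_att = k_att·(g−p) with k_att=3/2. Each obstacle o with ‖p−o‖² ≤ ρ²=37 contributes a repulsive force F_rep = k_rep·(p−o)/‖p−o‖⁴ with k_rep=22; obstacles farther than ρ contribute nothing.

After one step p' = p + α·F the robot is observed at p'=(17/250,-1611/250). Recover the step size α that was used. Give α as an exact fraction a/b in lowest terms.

α = 1/5

F_att = 3/2·(g−p) = 3/2·(4,2) = (6.0000,3.0000)
o1: d²=10 ≤ ρ²=37; F_rep = 22·(-3,-1)/10² = (-0.6600,-0.2200)
F = F_att + ΣF_rep = (5.3400,2.7800)
Δp = p'−p = (1.0680,0.5560); α = Δx/Fx = (267/250) / (267/50) = 1/5
check: Δy/Fy = (139/250) / (139/50) = 1/5 ✓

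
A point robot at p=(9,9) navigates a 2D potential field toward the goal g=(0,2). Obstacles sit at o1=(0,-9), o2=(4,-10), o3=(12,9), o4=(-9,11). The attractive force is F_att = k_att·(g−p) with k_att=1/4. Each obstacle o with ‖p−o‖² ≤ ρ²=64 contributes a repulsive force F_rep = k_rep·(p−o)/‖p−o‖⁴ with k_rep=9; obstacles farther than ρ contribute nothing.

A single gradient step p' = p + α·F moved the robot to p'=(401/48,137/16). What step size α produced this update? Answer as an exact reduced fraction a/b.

F_att = 1/4·(g−p) = 1/4·(-9,-7) = (-2.2500,-1.7500)
o1: d²=405 > ρ²=64 → inactive
o2: d²=386 > ρ²=64 → inactive
o3: d²=9 ≤ ρ²=64; F_rep = 9·(-3,0)/9² = (-0.3333,0.0000)
o4: d²=328 > ρ²=64 → inactive
F = F_att + ΣF_rep = (-2.5833,-1.7500)
Δp = p'−p = (-0.6458,-0.4375); α = Δx/Fx = (-31/48) / (-31/12) = 1/4
check: Δy/Fy = (-7/16) / (-7/4) = 1/4 ✓

α = 1/4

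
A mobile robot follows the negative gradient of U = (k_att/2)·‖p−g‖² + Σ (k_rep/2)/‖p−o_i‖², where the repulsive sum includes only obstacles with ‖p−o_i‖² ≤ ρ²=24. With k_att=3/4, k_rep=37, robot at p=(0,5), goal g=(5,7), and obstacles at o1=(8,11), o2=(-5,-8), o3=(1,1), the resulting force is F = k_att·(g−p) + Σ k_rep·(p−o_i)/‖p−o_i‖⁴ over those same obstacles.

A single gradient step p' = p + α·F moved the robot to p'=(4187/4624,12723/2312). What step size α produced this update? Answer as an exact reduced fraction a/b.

F_att = 3/4·(g−p) = 3/4·(5,2) = (3.7500,1.5000)
o1: d²=100 > ρ²=24 → inactive
o2: d²=194 > ρ²=24 → inactive
o3: d²=17 ≤ ρ²=24; F_rep = 37·(-1,4)/17² = (-0.1280,0.5121)
F = F_att + ΣF_rep = (3.6220,2.0121)
Δp = p'−p = (0.9055,0.5030); α = Δx/Fx = (4187/4624) / (4187/1156) = 1/4
check: Δy/Fy = (1163/2312) / (1163/578) = 1/4 ✓

α = 1/4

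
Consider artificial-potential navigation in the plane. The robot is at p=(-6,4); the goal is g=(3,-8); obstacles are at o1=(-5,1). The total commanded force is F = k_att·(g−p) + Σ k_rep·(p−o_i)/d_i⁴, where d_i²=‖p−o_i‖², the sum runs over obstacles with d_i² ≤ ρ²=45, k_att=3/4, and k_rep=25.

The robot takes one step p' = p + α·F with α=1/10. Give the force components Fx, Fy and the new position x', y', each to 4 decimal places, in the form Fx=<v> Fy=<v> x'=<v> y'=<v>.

F_att = 3/4·(g−p) = 3/4·(9,-12) = (6.7500,-9.0000)
o1: d²=10 ≤ ρ²=45; F_rep = 25·(-1,3)/10² = (-0.2500,0.7500)
F = F_att + ΣF_rep = (6.5000,-8.2500)
p' = p + 1/10·F = (-5.3500,3.1750)

Fx=6.5000 Fy=-8.2500 x'=-5.3500 y'=3.1750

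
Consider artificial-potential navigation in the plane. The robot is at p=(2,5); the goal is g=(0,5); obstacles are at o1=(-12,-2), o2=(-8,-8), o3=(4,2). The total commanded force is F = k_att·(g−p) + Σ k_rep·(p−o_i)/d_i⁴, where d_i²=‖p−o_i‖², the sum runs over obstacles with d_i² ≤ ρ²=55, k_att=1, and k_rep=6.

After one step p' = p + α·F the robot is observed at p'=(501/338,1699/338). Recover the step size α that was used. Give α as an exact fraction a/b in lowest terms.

F_att = 1·(g−p) = 1·(-2,0) = (-2.0000,0.0000)
o1: d²=245 > ρ²=55 → inactive
o2: d²=269 > ρ²=55 → inactive
o3: d²=13 ≤ ρ²=55; F_rep = 6·(-2,3)/13² = (-0.0710,0.1065)
F = F_att + ΣF_rep = (-2.0710,0.1065)
Δp = p'−p = (-0.5178,0.0266); α = Δx/Fx = (-175/338) / (-350/169) = 1/4
check: Δy/Fy = (9/338) / (18/169) = 1/4 ✓

α = 1/4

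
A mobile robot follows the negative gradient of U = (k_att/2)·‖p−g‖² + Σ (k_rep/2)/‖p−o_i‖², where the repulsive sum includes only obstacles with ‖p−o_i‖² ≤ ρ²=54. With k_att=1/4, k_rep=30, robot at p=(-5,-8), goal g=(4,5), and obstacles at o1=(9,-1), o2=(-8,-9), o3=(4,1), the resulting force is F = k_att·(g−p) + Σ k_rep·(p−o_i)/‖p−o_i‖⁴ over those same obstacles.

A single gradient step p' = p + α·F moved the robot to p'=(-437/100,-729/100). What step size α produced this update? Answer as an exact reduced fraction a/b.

α = 1/5

F_att = 1/4·(g−p) = 1/4·(9,13) = (2.2500,3.2500)
o1: d²=245 > ρ²=54 → inactive
o2: d²=10 ≤ ρ²=54; F_rep = 30·(3,1)/10² = (0.9000,0.3000)
o3: d²=162 > ρ²=54 → inactive
F = F_att + ΣF_rep = (3.1500,3.5500)
Δp = p'−p = (0.6300,0.7100); α = Δx/Fx = (63/100) / (63/20) = 1/5
check: Δy/Fy = (71/100) / (71/20) = 1/5 ✓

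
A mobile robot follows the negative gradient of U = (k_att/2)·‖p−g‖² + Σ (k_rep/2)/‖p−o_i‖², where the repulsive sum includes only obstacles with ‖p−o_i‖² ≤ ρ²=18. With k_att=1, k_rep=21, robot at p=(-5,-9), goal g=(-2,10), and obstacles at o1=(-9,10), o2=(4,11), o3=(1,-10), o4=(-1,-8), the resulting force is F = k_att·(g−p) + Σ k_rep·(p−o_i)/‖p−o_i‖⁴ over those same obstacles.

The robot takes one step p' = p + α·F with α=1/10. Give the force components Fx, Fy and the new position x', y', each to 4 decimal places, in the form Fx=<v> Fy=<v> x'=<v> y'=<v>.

F_att = 1·(g−p) = 1·(3,19) = (3.0000,19.0000)
o1: d²=377 > ρ²=18 → inactive
o2: d²=481 > ρ²=18 → inactive
o3: d²=37 > ρ²=18 → inactive
o4: d²=17 ≤ ρ²=18; F_rep = 21·(-4,-1)/17² = (-0.2907,-0.0727)
F = F_att + ΣF_rep = (2.7093,18.9273)
p' = p + 1/10·F = (-4.7291,-7.1073)

Fx=2.7093 Fy=18.9273 x'=-4.7291 y'=-7.1073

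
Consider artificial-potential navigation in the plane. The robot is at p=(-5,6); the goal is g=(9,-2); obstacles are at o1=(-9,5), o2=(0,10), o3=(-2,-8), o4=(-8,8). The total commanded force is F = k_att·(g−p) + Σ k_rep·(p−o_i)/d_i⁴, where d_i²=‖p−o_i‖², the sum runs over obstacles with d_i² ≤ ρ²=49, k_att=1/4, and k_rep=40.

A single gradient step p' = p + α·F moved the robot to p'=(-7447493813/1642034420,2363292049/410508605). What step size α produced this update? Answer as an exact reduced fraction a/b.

α = 1/10

F_att = 1/4·(g−p) = 1/4·(14,-8) = (3.5000,-2.0000)
o1: d²=17 ≤ ρ²=49; F_rep = 40·(4,1)/17² = (0.5536,0.1384)
o2: d²=41 ≤ ρ²=49; F_rep = 40·(-5,-4)/41² = (-0.1190,-0.0952)
o3: d²=205 > ρ²=49 → inactive
o4: d²=13 ≤ ρ²=49; F_rep = 40·(3,-2)/13² = (0.7101,-0.4734)
F = F_att + ΣF_rep = (4.6447,-2.4301)
Δp = p'−p = (0.4645,-0.2430); α = Δx/Fx = (762678287/1642034420) / (762678287/164203442) = 1/10
check: Δy/Fy = (-99759581/410508605) / (-199519162/82101721) = 1/10 ✓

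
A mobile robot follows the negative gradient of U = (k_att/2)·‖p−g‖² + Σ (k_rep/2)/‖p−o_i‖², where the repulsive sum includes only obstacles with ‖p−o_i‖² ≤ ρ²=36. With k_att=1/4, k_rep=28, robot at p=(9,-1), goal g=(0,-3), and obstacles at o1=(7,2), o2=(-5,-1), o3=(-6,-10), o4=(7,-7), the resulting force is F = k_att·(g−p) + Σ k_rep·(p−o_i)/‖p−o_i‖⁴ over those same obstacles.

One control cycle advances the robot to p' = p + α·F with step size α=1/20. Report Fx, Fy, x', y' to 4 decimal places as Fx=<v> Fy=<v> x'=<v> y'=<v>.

F_att = 1/4·(g−p) = 1/4·(-9,-2) = (-2.2500,-0.5000)
o1: d²=13 ≤ ρ²=36; F_rep = 28·(2,-3)/13² = (0.3314,-0.4970)
o2: d²=196 > ρ²=36 → inactive
o3: d²=306 > ρ²=36 → inactive
o4: d²=40 > ρ²=36 → inactive
F = F_att + ΣF_rep = (-1.9186,-0.9970)
p' = p + 1/20·F = (8.9041,-1.0499)

Fx=-1.9186 Fy=-0.9970 x'=8.9041 y'=-1.0499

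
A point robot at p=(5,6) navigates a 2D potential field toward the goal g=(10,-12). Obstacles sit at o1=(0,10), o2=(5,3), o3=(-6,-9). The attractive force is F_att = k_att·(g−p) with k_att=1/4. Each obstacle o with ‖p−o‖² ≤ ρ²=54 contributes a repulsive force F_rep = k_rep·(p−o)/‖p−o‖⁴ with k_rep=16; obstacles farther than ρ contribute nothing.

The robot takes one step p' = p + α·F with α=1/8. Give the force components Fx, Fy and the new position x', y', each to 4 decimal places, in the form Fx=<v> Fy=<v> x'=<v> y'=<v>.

F_att = 1/4·(g−p) = 1/4·(5,-18) = (1.2500,-4.5000)
o1: d²=41 ≤ ρ²=54; F_rep = 16·(5,-4)/41² = (0.0476,-0.0381)
o2: d²=9 ≤ ρ²=54; F_rep = 16·(0,3)/9² = (0.0000,0.5926)
o3: d²=346 > ρ²=54 → inactive
F = F_att + ΣF_rep = (1.2976,-3.9455)
p' = p + 1/8·F = (5.1622,5.5068)

Fx=1.2976 Fy=-3.9455 x'=5.1622 y'=5.5068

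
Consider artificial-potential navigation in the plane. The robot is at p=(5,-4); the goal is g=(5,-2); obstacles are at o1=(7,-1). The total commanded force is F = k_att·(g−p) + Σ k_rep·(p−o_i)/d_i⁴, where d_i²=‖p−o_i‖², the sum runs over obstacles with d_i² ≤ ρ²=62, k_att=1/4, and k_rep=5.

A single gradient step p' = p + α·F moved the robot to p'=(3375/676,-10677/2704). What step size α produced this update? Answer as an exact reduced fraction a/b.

F_att = 1/4·(g−p) = 1/4·(0,2) = (0.0000,0.5000)
o1: d²=13 ≤ ρ²=62; F_rep = 5·(-2,-3)/13² = (-0.0592,-0.0888)
F = F_att + ΣF_rep = (-0.0592,0.4112)
Δp = p'−p = (-0.0074,0.0514); α = Δx/Fx = (-5/676) / (-10/169) = 1/8
check: Δy/Fy = (139/2704) / (139/338) = 1/8 ✓

α = 1/8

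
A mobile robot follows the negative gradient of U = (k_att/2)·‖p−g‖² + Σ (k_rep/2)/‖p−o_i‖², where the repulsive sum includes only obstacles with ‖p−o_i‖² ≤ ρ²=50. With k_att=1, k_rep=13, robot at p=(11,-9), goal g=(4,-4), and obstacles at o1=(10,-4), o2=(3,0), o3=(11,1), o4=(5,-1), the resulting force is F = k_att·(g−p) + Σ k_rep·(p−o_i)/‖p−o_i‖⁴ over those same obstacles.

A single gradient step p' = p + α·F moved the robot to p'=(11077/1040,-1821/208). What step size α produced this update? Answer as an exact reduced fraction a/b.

α = 1/20

F_att = 1·(g−p) = 1·(-7,5) = (-7.0000,5.0000)
o1: d²=26 ≤ ρ²=50; F_rep = 13·(1,-5)/26² = (0.0192,-0.0962)
o2: d²=145 > ρ²=50 → inactive
o3: d²=100 > ρ²=50 → inactive
o4: d²=100 > ρ²=50 → inactive
F = F_att + ΣF_rep = (-6.9808,4.9038)
Δp = p'−p = (-0.3490,0.2452); α = Δx/Fx = (-363/1040) / (-363/52) = 1/20
check: Δy/Fy = (51/208) / (255/52) = 1/20 ✓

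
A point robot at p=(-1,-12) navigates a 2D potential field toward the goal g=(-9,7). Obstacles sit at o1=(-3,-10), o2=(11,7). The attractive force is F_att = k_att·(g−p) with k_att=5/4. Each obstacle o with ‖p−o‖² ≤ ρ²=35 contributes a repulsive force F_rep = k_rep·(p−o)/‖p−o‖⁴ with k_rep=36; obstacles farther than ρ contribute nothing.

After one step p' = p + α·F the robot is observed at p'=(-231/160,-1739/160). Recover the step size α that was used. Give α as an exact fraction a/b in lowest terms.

F_att = 5/4·(g−p) = 5/4·(-8,19) = (-10.0000,23.7500)
o1: d²=8 ≤ ρ²=35; F_rep = 36·(2,-2)/8² = (1.1250,-1.1250)
o2: d²=505 > ρ²=35 → inactive
F = F_att + ΣF_rep = (-8.8750,22.6250)
Δp = p'−p = (-0.4437,1.1313); α = Δx/Fx = (-71/160) / (-71/8) = 1/20
check: Δy/Fy = (181/160) / (181/8) = 1/20 ✓

α = 1/20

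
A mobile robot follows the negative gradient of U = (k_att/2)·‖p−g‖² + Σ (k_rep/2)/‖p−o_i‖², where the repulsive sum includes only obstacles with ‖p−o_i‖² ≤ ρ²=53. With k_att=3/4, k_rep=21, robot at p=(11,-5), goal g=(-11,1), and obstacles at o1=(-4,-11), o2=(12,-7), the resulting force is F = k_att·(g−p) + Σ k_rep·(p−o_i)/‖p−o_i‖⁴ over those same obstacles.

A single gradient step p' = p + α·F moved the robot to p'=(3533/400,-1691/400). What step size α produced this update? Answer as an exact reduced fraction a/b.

F_att = 3/4·(g−p) = 3/4·(-22,6) = (-16.5000,4.5000)
o1: d²=261 > ρ²=53 → inactive
o2: d²=5 ≤ ρ²=53; F_rep = 21·(-1,2)/5² = (-0.8400,1.6800)
F = F_att + ΣF_rep = (-17.3400,6.1800)
Δp = p'−p = (-2.1675,0.7725); α = Δx/Fx = (-867/400) / (-867/50) = 1/8
check: Δy/Fy = (309/400) / (309/50) = 1/8 ✓

α = 1/8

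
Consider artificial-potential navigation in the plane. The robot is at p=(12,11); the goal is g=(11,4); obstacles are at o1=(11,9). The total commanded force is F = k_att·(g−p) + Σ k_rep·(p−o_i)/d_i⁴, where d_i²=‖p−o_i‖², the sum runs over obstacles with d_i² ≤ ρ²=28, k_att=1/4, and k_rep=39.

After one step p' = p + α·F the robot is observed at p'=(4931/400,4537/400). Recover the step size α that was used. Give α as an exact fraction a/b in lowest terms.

F_att = 1/4·(g−p) = 1/4·(-1,-7) = (-0.2500,-1.7500)
o1: d²=5 ≤ ρ²=28; F_rep = 39·(1,2)/5² = (1.5600,3.1200)
F = F_att + ΣF_rep = (1.3100,1.3700)
Δp = p'−p = (0.3275,0.3425); α = Δx/Fx = (131/400) / (131/100) = 1/4
check: Δy/Fy = (137/400) / (137/100) = 1/4 ✓

α = 1/4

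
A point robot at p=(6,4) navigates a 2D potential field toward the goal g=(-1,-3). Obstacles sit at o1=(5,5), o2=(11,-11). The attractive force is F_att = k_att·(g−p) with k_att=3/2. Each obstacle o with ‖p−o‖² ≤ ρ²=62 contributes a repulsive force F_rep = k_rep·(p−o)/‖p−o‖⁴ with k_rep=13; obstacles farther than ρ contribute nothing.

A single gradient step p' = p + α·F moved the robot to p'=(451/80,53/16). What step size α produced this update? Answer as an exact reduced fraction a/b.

F_att = 3/2·(g−p) = 3/2·(-7,-7) = (-10.5000,-10.5000)
o1: d²=2 ≤ ρ²=62; F_rep = 13·(1,-1)/2² = (3.2500,-3.2500)
o2: d²=250 > ρ²=62 → inactive
F = F_att + ΣF_rep = (-7.2500,-13.7500)
Δp = p'−p = (-0.3625,-0.6875); α = Δx/Fx = (-29/80) / (-29/4) = 1/20
check: Δy/Fy = (-11/16) / (-55/4) = 1/20 ✓

α = 1/20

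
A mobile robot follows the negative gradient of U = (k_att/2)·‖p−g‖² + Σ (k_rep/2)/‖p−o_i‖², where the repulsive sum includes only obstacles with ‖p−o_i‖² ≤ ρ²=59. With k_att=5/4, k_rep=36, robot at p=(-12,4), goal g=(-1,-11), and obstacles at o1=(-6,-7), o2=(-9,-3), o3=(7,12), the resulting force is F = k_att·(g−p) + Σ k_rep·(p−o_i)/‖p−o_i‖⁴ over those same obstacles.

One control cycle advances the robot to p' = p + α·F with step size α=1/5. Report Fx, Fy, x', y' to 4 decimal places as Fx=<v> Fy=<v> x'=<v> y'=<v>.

F_att = 5/4·(g−p) = 5/4·(11,-15) = (13.7500,-18.7500)
o1: d²=157 > ρ²=59 → inactive
o2: d²=58 ≤ ρ²=59; F_rep = 36·(-3,7)/58² = (-0.0321,0.0749)
o3: d²=425 > ρ²=59 → inactive
F = F_att + ΣF_rep = (13.7179,-18.6751)
p' = p + 1/5·F = (-9.2564,0.2650)

Fx=13.7179 Fy=-18.6751 x'=-9.2564 y'=0.2650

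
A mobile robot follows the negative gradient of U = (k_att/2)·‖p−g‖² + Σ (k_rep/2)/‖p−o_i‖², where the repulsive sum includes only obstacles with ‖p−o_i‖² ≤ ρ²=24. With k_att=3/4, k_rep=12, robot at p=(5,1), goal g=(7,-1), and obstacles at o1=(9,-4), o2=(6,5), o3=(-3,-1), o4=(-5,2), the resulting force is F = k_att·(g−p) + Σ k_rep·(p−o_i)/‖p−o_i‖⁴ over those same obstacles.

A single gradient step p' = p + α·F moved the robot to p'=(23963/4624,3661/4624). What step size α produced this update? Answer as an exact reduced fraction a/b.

α = 1/8

F_att = 3/4·(g−p) = 3/4·(2,-2) = (1.5000,-1.5000)
o1: d²=41 > ρ²=24 → inactive
o2: d²=17 ≤ ρ²=24; F_rep = 12·(-1,-4)/17² = (-0.0415,-0.1661)
o3: d²=68 > ρ²=24 → inactive
o4: d²=101 > ρ²=24 → inactive
F = F_att + ΣF_rep = (1.4585,-1.6661)
Δp = p'−p = (0.1823,-0.2083); α = Δx/Fx = (843/4624) / (843/578) = 1/8
check: Δy/Fy = (-963/4624) / (-963/578) = 1/8 ✓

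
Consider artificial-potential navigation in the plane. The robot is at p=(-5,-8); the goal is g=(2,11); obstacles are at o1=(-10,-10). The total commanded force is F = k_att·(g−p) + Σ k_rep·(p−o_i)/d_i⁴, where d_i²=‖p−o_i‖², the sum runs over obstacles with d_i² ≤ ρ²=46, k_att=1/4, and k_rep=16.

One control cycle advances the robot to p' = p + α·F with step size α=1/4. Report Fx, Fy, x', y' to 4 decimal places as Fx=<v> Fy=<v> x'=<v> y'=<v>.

Fx=1.8451 Fy=4.7880 x'=-4.5387 y'=-6.8030

F_att = 1/4·(g−p) = 1/4·(7,19) = (1.7500,4.7500)
o1: d²=29 ≤ ρ²=46; F_rep = 16·(5,2)/29² = (0.0951,0.0380)
F = F_att + ΣF_rep = (1.8451,4.7880)
p' = p + 1/4·F = (-4.5387,-6.8030)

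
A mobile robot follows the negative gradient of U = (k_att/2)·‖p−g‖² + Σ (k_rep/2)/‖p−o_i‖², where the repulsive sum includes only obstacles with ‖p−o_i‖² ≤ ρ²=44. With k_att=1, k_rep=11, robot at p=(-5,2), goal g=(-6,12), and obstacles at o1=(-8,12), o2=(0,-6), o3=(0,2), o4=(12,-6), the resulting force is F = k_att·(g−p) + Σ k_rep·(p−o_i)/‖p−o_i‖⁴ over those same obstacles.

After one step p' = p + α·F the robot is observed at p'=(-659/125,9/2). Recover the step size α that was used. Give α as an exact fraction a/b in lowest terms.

F_att = 1·(g−p) = 1·(-1,10) = (-1.0000,10.0000)
o1: d²=109 > ρ²=44 → inactive
o2: d²=89 > ρ²=44 → inactive
o3: d²=25 ≤ ρ²=44; F_rep = 11·(-5,0)/25² = (-0.0880,0.0000)
o4: d²=353 > ρ²=44 → inactive
F = F_att + ΣF_rep = (-1.0880,10.0000)
Δp = p'−p = (-0.2720,2.5000); α = Δx/Fx = (-34/125) / (-136/125) = 1/4
check: Δy/Fy = (5/2) / (10) = 1/4 ✓

α = 1/4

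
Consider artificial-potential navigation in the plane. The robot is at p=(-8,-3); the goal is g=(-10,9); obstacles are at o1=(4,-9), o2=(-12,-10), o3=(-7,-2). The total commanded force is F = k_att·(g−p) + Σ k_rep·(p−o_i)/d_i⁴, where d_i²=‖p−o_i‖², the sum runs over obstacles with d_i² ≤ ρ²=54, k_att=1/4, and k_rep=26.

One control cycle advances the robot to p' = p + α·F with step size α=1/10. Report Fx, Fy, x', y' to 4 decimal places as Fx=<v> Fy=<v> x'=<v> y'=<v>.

F_att = 1/4·(g−p) = 1/4·(-2,12) = (-0.5000,3.0000)
o1: d²=180 > ρ²=54 → inactive
o2: d²=65 > ρ²=54 → inactive
o3: d²=2 ≤ ρ²=54; F_rep = 26·(-1,-1)/2² = (-6.5000,-6.5000)
F = F_att + ΣF_rep = (-7.0000,-3.5000)
p' = p + 1/10·F = (-8.7000,-3.3500)

Fx=-7.0000 Fy=-3.5000 x'=-8.7000 y'=-3.3500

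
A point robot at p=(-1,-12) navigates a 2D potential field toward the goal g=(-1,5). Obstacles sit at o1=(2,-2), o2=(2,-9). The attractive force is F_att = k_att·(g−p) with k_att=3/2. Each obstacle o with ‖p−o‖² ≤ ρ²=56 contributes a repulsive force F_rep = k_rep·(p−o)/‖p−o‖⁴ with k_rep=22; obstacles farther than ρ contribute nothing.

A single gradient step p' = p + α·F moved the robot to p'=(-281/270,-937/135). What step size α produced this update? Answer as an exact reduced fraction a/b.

F_att = 3/2·(g−p) = 3/2·(0,17) = (0.0000,25.5000)
o1: d²=109 > ρ²=56 → inactive
o2: d²=18 ≤ ρ²=56; F_rep = 22·(-3,-3)/18² = (-0.2037,-0.2037)
F = F_att + ΣF_rep = (-0.2037,25.2963)
Δp = p'−p = (-0.0407,5.0593); α = Δx/Fx = (-11/270) / (-11/54) = 1/5
check: Δy/Fy = (683/135) / (683/27) = 1/5 ✓

α = 1/5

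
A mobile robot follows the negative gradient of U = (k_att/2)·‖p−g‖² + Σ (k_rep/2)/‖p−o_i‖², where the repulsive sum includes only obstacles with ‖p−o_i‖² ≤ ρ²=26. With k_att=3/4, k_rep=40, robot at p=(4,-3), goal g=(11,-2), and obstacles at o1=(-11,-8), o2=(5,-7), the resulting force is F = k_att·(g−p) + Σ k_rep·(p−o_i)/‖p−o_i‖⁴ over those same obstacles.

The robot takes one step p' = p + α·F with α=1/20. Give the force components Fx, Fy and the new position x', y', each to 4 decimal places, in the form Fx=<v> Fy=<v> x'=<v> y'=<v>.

F_att = 3/4·(g−p) = 3/4·(7,1) = (5.2500,0.7500)
o1: d²=250 > ρ²=26 → inactive
o2: d²=17 ≤ ρ²=26; F_rep = 40·(-1,4)/17² = (-0.1384,0.5536)
F = F_att + ΣF_rep = (5.1116,1.3036)
p' = p + 1/20·F = (4.2556,-2.9348)

Fx=5.1116 Fy=1.3036 x'=4.2556 y'=-2.9348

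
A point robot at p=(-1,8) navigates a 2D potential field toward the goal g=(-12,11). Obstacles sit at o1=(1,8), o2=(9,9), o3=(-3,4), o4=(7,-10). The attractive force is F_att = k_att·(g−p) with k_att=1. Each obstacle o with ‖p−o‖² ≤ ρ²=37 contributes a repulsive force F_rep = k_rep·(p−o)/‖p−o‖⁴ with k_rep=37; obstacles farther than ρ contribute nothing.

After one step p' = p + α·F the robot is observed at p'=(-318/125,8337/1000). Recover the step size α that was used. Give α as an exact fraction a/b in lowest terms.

α = 1/10

F_att = 1·(g−p) = 1·(-11,3) = (-11.0000,3.0000)
o1: d²=4 ≤ ρ²=37; F_rep = 37·(-2,0)/4² = (-4.6250,0.0000)
o2: d²=101 > ρ²=37 → inactive
o3: d²=20 ≤ ρ²=37; F_rep = 37·(2,4)/20² = (0.1850,0.3700)
o4: d²=388 > ρ²=37 → inactive
F = F_att + ΣF_rep = (-15.4400,3.3700)
Δp = p'−p = (-1.5440,0.3370); α = Δx/Fx = (-193/125) / (-386/25) = 1/10
check: Δy/Fy = (337/1000) / (337/100) = 1/10 ✓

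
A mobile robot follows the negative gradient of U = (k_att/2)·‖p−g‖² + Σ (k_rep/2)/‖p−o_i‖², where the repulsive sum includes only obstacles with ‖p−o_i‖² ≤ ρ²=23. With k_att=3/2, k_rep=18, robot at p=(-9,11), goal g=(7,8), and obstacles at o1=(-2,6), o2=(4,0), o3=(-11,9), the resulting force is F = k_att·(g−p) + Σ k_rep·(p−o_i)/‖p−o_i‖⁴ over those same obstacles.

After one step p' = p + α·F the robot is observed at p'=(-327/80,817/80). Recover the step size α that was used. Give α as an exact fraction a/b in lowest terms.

α = 1/5

F_att = 3/2·(g−p) = 3/2·(16,-3) = (24.0000,-4.5000)
o1: d²=74 > ρ²=23 → inactive
o2: d²=290 > ρ²=23 → inactive
o3: d²=8 ≤ ρ²=23; F_rep = 18·(2,2)/8² = (0.5625,0.5625)
F = F_att + ΣF_rep = (24.5625,-3.9375)
Δp = p'−p = (4.9125,-0.7875); α = Δx/Fx = (393/80) / (393/16) = 1/5
check: Δy/Fy = (-63/80) / (-63/16) = 1/5 ✓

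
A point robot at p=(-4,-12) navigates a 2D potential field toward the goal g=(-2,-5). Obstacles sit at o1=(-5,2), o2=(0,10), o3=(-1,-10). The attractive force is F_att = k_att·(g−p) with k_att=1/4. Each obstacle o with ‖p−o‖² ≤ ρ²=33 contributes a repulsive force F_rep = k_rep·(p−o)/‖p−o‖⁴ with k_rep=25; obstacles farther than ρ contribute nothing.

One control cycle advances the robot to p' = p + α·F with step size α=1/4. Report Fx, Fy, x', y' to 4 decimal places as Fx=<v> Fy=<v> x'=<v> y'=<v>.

Fx=0.0562 Fy=1.4541 x'=-3.9859 y'=-11.6365

F_att = 1/4·(g−p) = 1/4·(2,7) = (0.5000,1.7500)
o1: d²=197 > ρ²=33 → inactive
o2: d²=500 > ρ²=33 → inactive
o3: d²=13 ≤ ρ²=33; F_rep = 25·(-3,-2)/13² = (-0.4438,-0.2959)
F = F_att + ΣF_rep = (0.0562,1.4541)
p' = p + 1/4·F = (-3.9859,-11.6365)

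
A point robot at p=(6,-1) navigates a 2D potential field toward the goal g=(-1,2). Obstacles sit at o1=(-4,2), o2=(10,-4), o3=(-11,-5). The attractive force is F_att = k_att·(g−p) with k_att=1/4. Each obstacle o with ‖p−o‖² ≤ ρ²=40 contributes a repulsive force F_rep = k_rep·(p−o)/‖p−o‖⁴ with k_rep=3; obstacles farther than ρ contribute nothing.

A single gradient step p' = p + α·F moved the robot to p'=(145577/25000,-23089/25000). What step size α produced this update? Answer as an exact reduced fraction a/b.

α = 1/10

F_att = 1/4·(g−p) = 1/4·(-7,3) = (-1.7500,0.7500)
o1: d²=109 > ρ²=40 → inactive
o2: d²=25 ≤ ρ²=40; F_rep = 3·(-4,3)/25² = (-0.0192,0.0144)
o3: d²=305 > ρ²=40 → inactive
F = F_att + ΣF_rep = (-1.7692,0.7644)
Δp = p'−p = (-0.1769,0.0764); α = Δx/Fx = (-4423/25000) / (-4423/2500) = 1/10
check: Δy/Fy = (1911/25000) / (1911/2500) = 1/10 ✓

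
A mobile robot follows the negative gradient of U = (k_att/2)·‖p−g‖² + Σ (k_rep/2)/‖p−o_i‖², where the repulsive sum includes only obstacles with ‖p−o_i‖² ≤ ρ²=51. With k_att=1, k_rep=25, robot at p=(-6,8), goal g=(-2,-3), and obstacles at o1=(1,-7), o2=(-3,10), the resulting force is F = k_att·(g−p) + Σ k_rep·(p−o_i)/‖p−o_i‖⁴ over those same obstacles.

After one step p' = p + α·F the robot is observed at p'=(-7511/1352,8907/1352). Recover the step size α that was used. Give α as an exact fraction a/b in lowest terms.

F_att = 1·(g−p) = 1·(4,-11) = (4.0000,-11.0000)
o1: d²=274 > ρ²=51 → inactive
o2: d²=13 ≤ ρ²=51; F_rep = 25·(-3,-2)/13² = (-0.4438,-0.2959)
F = F_att + ΣF_rep = (3.5562,-11.2959)
Δp = p'−p = (0.4445,-1.4120); α = Δx/Fx = (601/1352) / (601/169) = 1/8
check: Δy/Fy = (-1909/1352) / (-1909/169) = 1/8 ✓

α = 1/8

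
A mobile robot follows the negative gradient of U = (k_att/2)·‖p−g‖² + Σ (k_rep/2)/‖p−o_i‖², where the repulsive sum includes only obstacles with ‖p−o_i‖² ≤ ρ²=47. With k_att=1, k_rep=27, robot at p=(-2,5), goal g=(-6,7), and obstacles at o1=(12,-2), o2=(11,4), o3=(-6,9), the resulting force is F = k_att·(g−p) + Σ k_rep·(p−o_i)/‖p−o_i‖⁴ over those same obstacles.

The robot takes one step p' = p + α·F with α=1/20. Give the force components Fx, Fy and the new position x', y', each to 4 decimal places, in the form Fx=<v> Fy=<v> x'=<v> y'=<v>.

Fx=-3.8945 Fy=1.8945 x'=-2.1947 y'=5.0947

F_att = 1·(g−p) = 1·(-4,2) = (-4.0000,2.0000)
o1: d²=245 > ρ²=47 → inactive
o2: d²=170 > ρ²=47 → inactive
o3: d²=32 ≤ ρ²=47; F_rep = 27·(4,-4)/32² = (0.1055,-0.1055)
F = F_att + ΣF_rep = (-3.8945,1.8945)
p' = p + 1/20·F = (-2.1947,5.0947)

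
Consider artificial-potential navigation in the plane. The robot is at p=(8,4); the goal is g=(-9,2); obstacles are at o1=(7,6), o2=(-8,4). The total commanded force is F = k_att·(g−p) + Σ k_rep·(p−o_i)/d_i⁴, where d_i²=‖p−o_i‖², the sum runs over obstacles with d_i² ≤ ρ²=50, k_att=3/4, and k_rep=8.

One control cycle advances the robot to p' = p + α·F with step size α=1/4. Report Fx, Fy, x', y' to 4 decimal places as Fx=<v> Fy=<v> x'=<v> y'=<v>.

Fx=-12.4300 Fy=-2.1400 x'=4.8925 y'=3.4650

F_att = 3/4·(g−p) = 3/4·(-17,-2) = (-12.7500,-1.5000)
o1: d²=5 ≤ ρ²=50; F_rep = 8·(1,-2)/5² = (0.3200,-0.6400)
o2: d²=256 > ρ²=50 → inactive
F = F_att + ΣF_rep = (-12.4300,-2.1400)
p' = p + 1/4·F = (4.8925,3.4650)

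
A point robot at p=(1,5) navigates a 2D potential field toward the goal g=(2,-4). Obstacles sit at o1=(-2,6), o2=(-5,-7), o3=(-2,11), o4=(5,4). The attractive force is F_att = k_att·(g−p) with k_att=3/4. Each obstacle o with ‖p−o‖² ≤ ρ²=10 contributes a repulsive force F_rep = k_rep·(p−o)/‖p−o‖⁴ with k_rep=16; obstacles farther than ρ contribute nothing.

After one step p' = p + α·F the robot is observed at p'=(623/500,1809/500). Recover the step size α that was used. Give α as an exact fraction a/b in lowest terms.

α = 1/5

F_att = 3/4·(g−p) = 3/4·(1,-9) = (0.7500,-6.7500)
o1: d²=10 ≤ ρ²=10; F_rep = 16·(3,-1)/10² = (0.4800,-0.1600)
o2: d²=180 > ρ²=10 → inactive
o3: d²=45 > ρ²=10 → inactive
o4: d²=17 > ρ²=10 → inactive
F = F_att + ΣF_rep = (1.2300,-6.9100)
Δp = p'−p = (0.2460,-1.3820); α = Δx/Fx = (123/500) / (123/100) = 1/5
check: Δy/Fy = (-691/500) / (-691/100) = 1/5 ✓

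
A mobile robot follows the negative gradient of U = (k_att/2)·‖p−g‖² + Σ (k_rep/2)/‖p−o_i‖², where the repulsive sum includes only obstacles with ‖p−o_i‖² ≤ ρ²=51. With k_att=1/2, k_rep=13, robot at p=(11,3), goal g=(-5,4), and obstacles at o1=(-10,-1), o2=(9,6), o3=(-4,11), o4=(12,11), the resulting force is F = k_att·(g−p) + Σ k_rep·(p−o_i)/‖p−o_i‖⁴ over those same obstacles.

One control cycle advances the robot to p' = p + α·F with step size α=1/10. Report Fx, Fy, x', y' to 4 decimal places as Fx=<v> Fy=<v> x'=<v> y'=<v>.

F_att = 1/2·(g−p) = 1/2·(-16,1) = (-8.0000,0.5000)
o1: d²=457 > ρ²=51 → inactive
o2: d²=13 ≤ ρ²=51; F_rep = 13·(2,-3)/13² = (0.1538,-0.2308)
o3: d²=289 > ρ²=51 → inactive
o4: d²=65 > ρ²=51 → inactive
F = F_att + ΣF_rep = (-7.8462,0.2692)
p' = p + 1/10·F = (10.2154,3.0269)

Fx=-7.8462 Fy=0.2692 x'=10.2154 y'=3.0269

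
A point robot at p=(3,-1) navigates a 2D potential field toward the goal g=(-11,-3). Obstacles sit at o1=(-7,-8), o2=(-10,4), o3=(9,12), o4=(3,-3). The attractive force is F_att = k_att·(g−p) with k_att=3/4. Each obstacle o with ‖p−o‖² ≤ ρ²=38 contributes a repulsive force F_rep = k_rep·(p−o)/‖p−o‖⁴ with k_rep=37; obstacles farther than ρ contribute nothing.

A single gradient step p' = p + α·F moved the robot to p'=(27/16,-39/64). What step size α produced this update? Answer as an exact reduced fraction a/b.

α = 1/8

F_att = 3/4·(g−p) = 3/4·(-14,-2) = (-10.5000,-1.5000)
o1: d²=149 > ρ²=38 → inactive
o2: d²=194 > ρ²=38 → inactive
o3: d²=205 > ρ²=38 → inactive
o4: d²=4 ≤ ρ²=38; F_rep = 37·(0,2)/4² = (0.0000,4.6250)
F = F_att + ΣF_rep = (-10.5000,3.1250)
Δp = p'−p = (-1.3125,0.3906); α = Δx/Fx = (-21/16) / (-21/2) = 1/8
check: Δy/Fy = (25/64) / (25/8) = 1/8 ✓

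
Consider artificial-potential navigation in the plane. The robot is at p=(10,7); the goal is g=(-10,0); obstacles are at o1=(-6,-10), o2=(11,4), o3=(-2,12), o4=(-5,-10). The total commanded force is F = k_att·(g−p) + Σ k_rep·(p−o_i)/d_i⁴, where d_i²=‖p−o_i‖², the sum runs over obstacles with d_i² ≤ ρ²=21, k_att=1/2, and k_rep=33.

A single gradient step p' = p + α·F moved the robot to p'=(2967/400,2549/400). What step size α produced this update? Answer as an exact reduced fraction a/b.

F_att = 1/2·(g−p) = 1/2·(-20,-7) = (-10.0000,-3.5000)
o1: d²=545 > ρ²=21 → inactive
o2: d²=10 ≤ ρ²=21; F_rep = 33·(-1,3)/10² = (-0.3300,0.9900)
o3: d²=169 > ρ²=21 → inactive
o4: d²=514 > ρ²=21 → inactive
F = F_att + ΣF_rep = (-10.3300,-2.5100)
Δp = p'−p = (-2.5825,-0.6275); α = Δx/Fx = (-1033/400) / (-1033/100) = 1/4
check: Δy/Fy = (-251/400) / (-251/100) = 1/4 ✓

α = 1/4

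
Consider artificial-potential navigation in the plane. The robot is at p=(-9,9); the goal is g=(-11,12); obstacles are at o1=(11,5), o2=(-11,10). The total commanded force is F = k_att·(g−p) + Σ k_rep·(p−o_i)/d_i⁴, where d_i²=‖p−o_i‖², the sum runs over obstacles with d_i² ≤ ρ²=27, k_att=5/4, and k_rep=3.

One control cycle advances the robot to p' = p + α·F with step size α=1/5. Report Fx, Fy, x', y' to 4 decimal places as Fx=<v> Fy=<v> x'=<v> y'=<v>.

Fx=-2.2600 Fy=3.6300 x'=-9.4520 y'=9.7260

F_att = 5/4·(g−p) = 5/4·(-2,3) = (-2.5000,3.7500)
o1: d²=416 > ρ²=27 → inactive
o2: d²=5 ≤ ρ²=27; F_rep = 3·(2,-1)/5² = (0.2400,-0.1200)
F = F_att + ΣF_rep = (-2.2600,3.6300)
p' = p + 1/5·F = (-9.4520,9.7260)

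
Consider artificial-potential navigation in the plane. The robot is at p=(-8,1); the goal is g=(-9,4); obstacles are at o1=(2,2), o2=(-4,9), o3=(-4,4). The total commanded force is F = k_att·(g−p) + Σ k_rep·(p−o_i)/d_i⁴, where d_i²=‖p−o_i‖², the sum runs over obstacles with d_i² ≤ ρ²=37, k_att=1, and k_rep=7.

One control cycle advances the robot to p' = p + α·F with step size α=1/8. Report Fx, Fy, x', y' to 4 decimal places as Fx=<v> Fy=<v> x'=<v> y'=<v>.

Fx=-1.0448 Fy=2.9664 x'=-8.1306 y'=1.3708

F_att = 1·(g−p) = 1·(-1,3) = (-1.0000,3.0000)
o1: d²=101 > ρ²=37 → inactive
o2: d²=80 > ρ²=37 → inactive
o3: d²=25 ≤ ρ²=37; F_rep = 7·(-4,-3)/25² = (-0.0448,-0.0336)
F = F_att + ΣF_rep = (-1.0448,2.9664)
p' = p + 1/8·F = (-8.1306,1.3708)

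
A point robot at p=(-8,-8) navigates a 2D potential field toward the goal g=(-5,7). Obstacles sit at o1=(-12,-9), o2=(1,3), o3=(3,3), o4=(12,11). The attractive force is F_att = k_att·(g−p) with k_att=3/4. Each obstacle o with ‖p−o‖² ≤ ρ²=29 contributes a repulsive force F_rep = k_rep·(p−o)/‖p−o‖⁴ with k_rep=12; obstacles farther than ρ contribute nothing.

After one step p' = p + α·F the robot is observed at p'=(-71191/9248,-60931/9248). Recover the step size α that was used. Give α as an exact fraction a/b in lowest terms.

α = 1/8

F_att = 3/4·(g−p) = 3/4·(3,15) = (2.2500,11.2500)
o1: d²=17 ≤ ρ²=29; F_rep = 12·(4,1)/17² = (0.1661,0.0415)
o2: d²=202 > ρ²=29 → inactive
o3: d²=242 > ρ²=29 → inactive
o4: d²=761 > ρ²=29 → inactive
F = F_att + ΣF_rep = (2.4161,11.2915)
Δp = p'−p = (0.3020,1.4114); α = Δx/Fx = (2793/9248) / (2793/1156) = 1/8
check: Δy/Fy = (13053/9248) / (13053/1156) = 1/8 ✓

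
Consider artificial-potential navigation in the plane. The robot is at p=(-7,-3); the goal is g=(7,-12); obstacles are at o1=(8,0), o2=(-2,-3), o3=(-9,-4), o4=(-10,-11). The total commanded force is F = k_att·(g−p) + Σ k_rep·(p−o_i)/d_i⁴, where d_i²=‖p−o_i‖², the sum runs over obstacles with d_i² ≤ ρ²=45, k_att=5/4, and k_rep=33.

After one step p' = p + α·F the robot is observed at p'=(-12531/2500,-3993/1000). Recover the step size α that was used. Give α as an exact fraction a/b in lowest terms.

F_att = 5/4·(g−p) = 5/4·(14,-9) = (17.5000,-11.2500)
o1: d²=234 > ρ²=45 → inactive
o2: d²=25 ≤ ρ²=45; F_rep = 33·(-5,0)/25² = (-0.2640,0.0000)
o3: d²=5 ≤ ρ²=45; F_rep = 33·(2,1)/5² = (2.6400,1.3200)
o4: d²=73 > ρ²=45 → inactive
F = F_att + ΣF_rep = (19.8760,-9.9300)
Δp = p'−p = (1.9876,-0.9930); α = Δx/Fx = (4969/2500) / (4969/250) = 1/10
check: Δy/Fy = (-993/1000) / (-993/100) = 1/10 ✓

α = 1/10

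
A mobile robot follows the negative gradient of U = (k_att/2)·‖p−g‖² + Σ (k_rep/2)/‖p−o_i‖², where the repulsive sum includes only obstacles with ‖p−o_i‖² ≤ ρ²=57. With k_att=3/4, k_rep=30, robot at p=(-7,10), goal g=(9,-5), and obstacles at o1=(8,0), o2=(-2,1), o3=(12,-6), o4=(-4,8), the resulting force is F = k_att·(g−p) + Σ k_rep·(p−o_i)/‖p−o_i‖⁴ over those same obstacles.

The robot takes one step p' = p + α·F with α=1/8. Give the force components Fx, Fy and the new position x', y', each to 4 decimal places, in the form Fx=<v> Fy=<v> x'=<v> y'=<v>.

Fx=11.4675 Fy=-10.8950 x'=-5.5666 y'=8.6381

F_att = 3/4·(g−p) = 3/4·(16,-15) = (12.0000,-11.2500)
o1: d²=325 > ρ²=57 → inactive
o2: d²=106 > ρ²=57 → inactive
o3: d²=617 > ρ²=57 → inactive
o4: d²=13 ≤ ρ²=57; F_rep = 30·(-3,2)/13² = (-0.5325,0.3550)
F = F_att + ΣF_rep = (11.4675,-10.8950)
p' = p + 1/8·F = (-5.5666,8.6381)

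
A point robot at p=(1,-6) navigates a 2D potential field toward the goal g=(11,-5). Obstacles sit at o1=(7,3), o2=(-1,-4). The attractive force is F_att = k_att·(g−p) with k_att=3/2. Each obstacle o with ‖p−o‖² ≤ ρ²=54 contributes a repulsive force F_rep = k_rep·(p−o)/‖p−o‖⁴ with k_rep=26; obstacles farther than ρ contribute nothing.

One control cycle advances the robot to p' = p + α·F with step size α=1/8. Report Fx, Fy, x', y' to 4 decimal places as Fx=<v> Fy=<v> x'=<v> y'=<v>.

Fx=15.8125 Fy=0.6875 x'=2.9766 y'=-5.9141

F_att = 3/2·(g−p) = 3/2·(10,1) = (15.0000,1.5000)
o1: d²=117 > ρ²=54 → inactive
o2: d²=8 ≤ ρ²=54; F_rep = 26·(2,-2)/8² = (0.8125,-0.8125)
F = F_att + ΣF_rep = (15.8125,0.6875)
p' = p + 1/8·F = (2.9766,-5.9141)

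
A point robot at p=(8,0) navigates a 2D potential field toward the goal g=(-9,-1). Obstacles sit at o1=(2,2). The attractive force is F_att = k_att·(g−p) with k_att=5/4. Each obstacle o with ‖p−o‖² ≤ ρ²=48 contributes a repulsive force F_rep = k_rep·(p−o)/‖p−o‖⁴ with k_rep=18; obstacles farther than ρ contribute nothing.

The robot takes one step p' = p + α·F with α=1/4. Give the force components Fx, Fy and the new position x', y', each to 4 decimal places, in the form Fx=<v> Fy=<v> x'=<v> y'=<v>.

F_att = 5/4·(g−p) = 5/4·(-17,-1) = (-21.2500,-1.2500)
o1: d²=40 ≤ ρ²=48; F_rep = 18·(6,-2)/40² = (0.0675,-0.0225)
F = F_att + ΣF_rep = (-21.1825,-1.2725)
p' = p + 1/4·F = (2.7044,-0.3181)

Fx=-21.1825 Fy=-1.2725 x'=2.7044 y'=-0.3181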